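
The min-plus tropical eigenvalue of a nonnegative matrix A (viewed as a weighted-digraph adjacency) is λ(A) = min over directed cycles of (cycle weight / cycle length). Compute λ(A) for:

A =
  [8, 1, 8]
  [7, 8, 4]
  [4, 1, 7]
λ(A) = 5/2

Enumerate directed cycles and compute their means (weight / length). Sample:
  cycle 0 → 0: weight = 8, length = 1, mean = 8/1 ≈ 8.000
  cycle 1 → 1: weight = 8, length = 1, mean = 8/1 ≈ 8.000
  cycle 2 → 2: weight = 7, length = 1, mean = 7/1 ≈ 7.000
  cycle 0 → 1 → 0: weight = 8, length = 2, mean = 8/2 ≈ 4.000
  cycle 0 → 2 → 0: weight = 12, length = 2, mean = 12/2 ≈ 6.000
  cycle 1 → 0 → 1: weight = 8, length = 2, mean = 8/2 ≈ 4.000
Minimum mean = 2.500, attained e.g. along the cycle 1 → 2 → 1 with weight 5 and length 2. So λ(A) = 5/2 = 5/2.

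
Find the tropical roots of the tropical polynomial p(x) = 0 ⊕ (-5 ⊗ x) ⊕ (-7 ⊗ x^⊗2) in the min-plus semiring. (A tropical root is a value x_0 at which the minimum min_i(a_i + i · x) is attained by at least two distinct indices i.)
Roots: {2, 5}

Each tropical root is a break point of the lower envelope of the lines y = a_i + i · x (there are 3 lines, with slopes 0, 1, ..., 2). Only the lines that attain the minimum somewhere contribute to roots; other lines are dominated. Here the surviving (envelope) indices are i = 2, i = 1, i = 0.
Intersections between consecutive envelope lines give the roots: for adjacent envelope indices i < j the intersection is x = (a_i − a_j) / (j − i). Reading off the sorted break points: {2, 5}.
Verification: at each break x_0, at least two indices attain the minimum of min_i(a_i + i · x_0).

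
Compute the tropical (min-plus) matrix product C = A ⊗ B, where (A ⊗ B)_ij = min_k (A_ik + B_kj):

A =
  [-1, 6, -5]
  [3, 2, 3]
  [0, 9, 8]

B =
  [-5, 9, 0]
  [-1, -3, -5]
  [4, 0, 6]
A ⊗ B =
  [-6, -5, -1]
  [-2, -1, -3]
  [-5, 6, 0]

Apply the min-plus product entry-by-entry:
  C[0][0] = min over k of (A[0][0] + B[0][0] = -1 + -5 = -6, A[0][1] + B[1][0] = 6 + -1 = 5, A[0][2] + B[2][0] = -5 + 4 = -1) = -6 (attained at k = 0)
  C[0][1] = min over k of (A[0][0] + B[0][1] = -1 + 9 = 8, A[0][1] + B[1][1] = 6 + -3 = 3, A[0][2] + B[2][1] = -5 + 0 = -5) = -5 (attained at k = 2)
  C[0][2] = min over k of (A[0][0] + B[0][2] = -1 + 0 = -1, A[0][1] + B[1][2] = 6 + -5 = 1, A[0][2] + B[2][2] = -5 + 6 = 1) = -1 (attained at k = 0)
  C[1][0] = min over k of (A[1][0] + B[0][0] = 3 + -5 = -2, A[1][1] + B[1][0] = 2 + -1 = 1, A[1][2] + B[2][0] = 3 + 4 = 7) = -2 (attained at k = 0)
  C[1][1] = min over k of (A[1][0] + B[0][1] = 3 + 9 = 12, A[1][1] + B[1][1] = 2 + -3 = -1, A[1][2] + B[2][1] = 3 + 0 = 3) = -1 (attained at k = 1)
  C[1][2] = min over k of (A[1][0] + B[0][2] = 3 + 0 = 3, A[1][1] + B[1][2] = 2 + -5 = -3, A[1][2] + B[2][2] = 3 + 6 = 9) = -3 (attained at k = 1)
  C[2][0] = min over k of (A[2][0] + B[0][0] = 0 + -5 = -5, A[2][1] + B[1][0] = 9 + -1 = 8, A[2][2] + B[2][0] = 8 + 4 = 12) = -5 (attained at k = 0)
  C[2][1] = min over k of (A[2][0] + B[0][1] = 0 + 9 = 9, A[2][1] + B[1][1] = 9 + -3 = 6, A[2][2] + B[2][1] = 8 + 0 = 8) = 6 (attained at k = 1)
  C[2][2] = min over k of (A[2][0] + B[0][2] = 0 + 0 = 0, A[2][1] + B[1][2] = 9 + -5 = 4, A[2][2] + B[2][2] = 8 + 6 = 14) = 0 (attained at k = 0)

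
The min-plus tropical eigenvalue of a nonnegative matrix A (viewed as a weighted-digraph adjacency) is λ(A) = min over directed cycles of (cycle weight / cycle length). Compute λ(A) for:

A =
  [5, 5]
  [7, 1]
λ(A) = 1

Enumerate directed cycles and compute their means (weight / length). Sample:
  cycle 0 → 0: weight = 5, length = 1, mean = 5/1 ≈ 5.000
  cycle 1 → 1: weight = 1, length = 1, mean = 1/1 ≈ 1.000
  cycle 0 → 1 → 0: weight = 12, length = 2, mean = 12/2 ≈ 6.000
  cycle 1 → 0 → 1: weight = 12, length = 2, mean = 12/2 ≈ 6.000
Minimum mean = 1.000, attained e.g. along the cycle 1 → 1 with weight 1 and length 1. So λ(A) = 1/1 = 1.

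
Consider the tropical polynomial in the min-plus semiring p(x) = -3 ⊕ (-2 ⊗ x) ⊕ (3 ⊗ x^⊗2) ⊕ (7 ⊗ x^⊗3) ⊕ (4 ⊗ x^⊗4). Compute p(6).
p(6) = -3

A tropical monomial a ⊗ x^⊗i evaluates to a + i · x. Evaluating each term at x = 6:
  Term 0 contributes -3 + 0 · 6 = -3
  Term 1 contributes -2 + 1 · 6 = 4
  Term 2 contributes 3 + 2 · 6 = 15
  Term 3 contributes 7 + 3 · 6 = 25
  Term 4 contributes 4 + 4 · 6 = 28
p(6) = ⊕ of these = min[-3, 4, 15, 25, 28] = -3.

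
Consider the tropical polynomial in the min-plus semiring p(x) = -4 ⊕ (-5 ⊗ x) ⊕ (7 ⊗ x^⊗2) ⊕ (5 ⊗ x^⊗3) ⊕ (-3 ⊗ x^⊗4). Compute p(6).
p(6) = -4

A tropical monomial a ⊗ x^⊗i evaluates to a + i · x. Evaluating each term at x = 6:
  Term 0 contributes -4 + 0 · 6 = -4
  Term 1 contributes -5 + 1 · 6 = 1
  Term 2 contributes 7 + 2 · 6 = 19
  Term 3 contributes 5 + 3 · 6 = 23
  Term 4 contributes -3 + 4 · 6 = 21
p(6) = ⊕ of these = min[-4, 1, 19, 23, 21] = -4.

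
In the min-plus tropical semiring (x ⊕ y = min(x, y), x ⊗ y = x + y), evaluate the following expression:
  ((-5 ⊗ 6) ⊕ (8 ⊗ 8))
((-5 ⊗ 6) ⊕ (8 ⊗ 8)) = 1

Expand innermost to outermost. Recall ⊕ takes the minimum of its arguments and ⊗ takes their sum. Working out the expression ((-5 ⊗ 6) ⊕ (8 ⊗ 8)) gives 1.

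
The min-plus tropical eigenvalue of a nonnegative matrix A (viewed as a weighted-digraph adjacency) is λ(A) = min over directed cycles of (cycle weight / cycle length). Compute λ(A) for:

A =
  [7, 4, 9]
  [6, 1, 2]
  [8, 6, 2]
λ(A) = 1

Enumerate directed cycles and compute their means (weight / length). Sample:
  cycle 0 → 0: weight = 7, length = 1, mean = 7/1 ≈ 7.000
  cycle 1 → 1: weight = 1, length = 1, mean = 1/1 ≈ 1.000
  cycle 2 → 2: weight = 2, length = 1, mean = 2/1 ≈ 2.000
  cycle 0 → 1 → 0: weight = 10, length = 2, mean = 10/2 ≈ 5.000
  cycle 0 → 2 → 0: weight = 17, length = 2, mean = 17/2 ≈ 8.500
  cycle 1 → 0 → 1: weight = 10, length = 2, mean = 10/2 ≈ 5.000
Minimum mean = 1.000, attained e.g. along the cycle 1 → 1 with weight 1 and length 1. So λ(A) = 1/1 = 1.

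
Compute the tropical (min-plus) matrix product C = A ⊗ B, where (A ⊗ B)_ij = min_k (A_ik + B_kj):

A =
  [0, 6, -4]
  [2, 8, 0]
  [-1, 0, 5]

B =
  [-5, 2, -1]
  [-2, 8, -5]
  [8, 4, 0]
A ⊗ B =
  [-5, 0, -4]
  [-3, 4, 0]
  [-6, 1, -5]

Apply the min-plus product entry-by-entry:
  C[0][0] = min over k of (A[0][0] + B[0][0] = 0 + -5 = -5, A[0][1] + B[1][0] = 6 + -2 = 4, A[0][2] + B[2][0] = -4 + 8 = 4) = -5 (attained at k = 0)
  C[0][1] = min over k of (A[0][0] + B[0][1] = 0 + 2 = 2, A[0][1] + B[1][1] = 6 + 8 = 14, A[0][2] + B[2][1] = -4 + 4 = 0) = 0 (attained at k = 2)
  C[0][2] = min over k of (A[0][0] + B[0][2] = 0 + -1 = -1, A[0][1] + B[1][2] = 6 + -5 = 1, A[0][2] + B[2][2] = -4 + 0 = -4) = -4 (attained at k = 2)
  C[1][0] = min over k of (A[1][0] + B[0][0] = 2 + -5 = -3, A[1][1] + B[1][0] = 8 + -2 = 6, A[1][2] + B[2][0] = 0 + 8 = 8) = -3 (attained at k = 0)
  C[1][1] = min over k of (A[1][0] + B[0][1] = 2 + 2 = 4, A[1][1] + B[1][1] = 8 + 8 = 16, A[1][2] + B[2][1] = 0 + 4 = 4) = 4 (attained at k = 0)
  C[1][2] = min over k of (A[1][0] + B[0][2] = 2 + -1 = 1, A[1][1] + B[1][2] = 8 + -5 = 3, A[1][2] + B[2][2] = 0 + 0 = 0) = 0 (attained at k = 2)
  C[2][0] = min over k of (A[2][0] + B[0][0] = -1 + -5 = -6, A[2][1] + B[1][0] = 0 + -2 = -2, A[2][2] + B[2][0] = 5 + 8 = 13) = -6 (attained at k = 0)
  C[2][1] = min over k of (A[2][0] + B[0][1] = -1 + 2 = 1, A[2][1] + B[1][1] = 0 + 8 = 8, A[2][2] + B[2][1] = 5 + 4 = 9) = 1 (attained at k = 0)
  C[2][2] = min over k of (A[2][0] + B[0][2] = -1 + -1 = -2, A[2][1] + B[1][2] = 0 + -5 = -5, A[2][2] + B[2][2] = 5 + 0 = 5) = -5 (attained at k = 1)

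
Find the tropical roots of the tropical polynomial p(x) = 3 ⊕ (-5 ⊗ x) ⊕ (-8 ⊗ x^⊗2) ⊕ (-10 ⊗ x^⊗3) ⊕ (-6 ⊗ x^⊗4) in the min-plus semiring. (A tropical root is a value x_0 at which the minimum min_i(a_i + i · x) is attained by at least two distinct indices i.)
Roots: {-4, 2, 3, 8}

Each tropical root is a break point of the lower envelope of the lines y = a_i + i · x (there are 5 lines, with slopes 0, 1, ..., 4). Only the lines that attain the minimum somewhere contribute to roots; other lines are dominated. Here the surviving (envelope) indices are i = 4, i = 3, i = 2, i = 1, i = 0.
Intersections between consecutive envelope lines give the roots: for adjacent envelope indices i < j the intersection is x = (a_i − a_j) / (j − i). Reading off the sorted break points: {-4, 2, 3, 8}.
Verification: at each break x_0, at least two indices attain the minimum of min_i(a_i + i · x_0).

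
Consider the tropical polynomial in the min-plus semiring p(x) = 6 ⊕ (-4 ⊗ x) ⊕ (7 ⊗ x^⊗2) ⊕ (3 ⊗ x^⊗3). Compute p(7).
p(7) = 3

A tropical monomial a ⊗ x^⊗i evaluates to a + i · x. Evaluating each term at x = 7:
  Term 0 contributes 6 + 0 · 7 = 6
  Term 1 contributes -4 + 1 · 7 = 3
  Term 2 contributes 7 + 2 · 7 = 21
  Term 3 contributes 3 + 3 · 7 = 24
p(7) = ⊕ of these = min[6, 3, 21, 24] = 3.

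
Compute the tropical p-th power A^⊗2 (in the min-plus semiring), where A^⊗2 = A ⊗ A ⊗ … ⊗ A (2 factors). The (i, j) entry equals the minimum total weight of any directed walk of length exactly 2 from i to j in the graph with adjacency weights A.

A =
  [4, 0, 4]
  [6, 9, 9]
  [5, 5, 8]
A^⊗2 =
  [6, 4, 8]
  [10, 6, 10]
  [9, 5, 9]

Each entry (A^⊗2)_ij equals the minimum over all length-2 walks i = v_0 → v_1 → … → v_2 = j of Σ_t A[v_t][v_{t+1}]. For example, for (i, j) = (0, 2) we minimise over 3 possible intermediate vertex sequences; the minimum is 8, attained along the walk 0 → 0 → 2.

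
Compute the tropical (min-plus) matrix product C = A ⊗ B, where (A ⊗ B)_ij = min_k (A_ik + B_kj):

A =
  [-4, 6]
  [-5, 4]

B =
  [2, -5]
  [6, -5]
A ⊗ B =
  [-2, -9]
  [-3, -10]

Apply the min-plus product entry-by-entry:
  C[0][0] = min over k of (A[0][0] + B[0][0] = -4 + 2 = -2, A[0][1] + B[1][0] = 6 + 6 = 12) = -2 (attained at k = 0)
  C[0][1] = min over k of (A[0][0] + B[0][1] = -4 + -5 = -9, A[0][1] + B[1][1] = 6 + -5 = 1) = -9 (attained at k = 0)
  C[1][0] = min over k of (A[1][0] + B[0][0] = -5 + 2 = -3, A[1][1] + B[1][0] = 4 + 6 = 10) = -3 (attained at k = 0)
  C[1][1] = min over k of (A[1][0] + B[0][1] = -5 + -5 = -10, A[1][1] + B[1][1] = 4 + -5 = -1) = -10 (attained at k = 0)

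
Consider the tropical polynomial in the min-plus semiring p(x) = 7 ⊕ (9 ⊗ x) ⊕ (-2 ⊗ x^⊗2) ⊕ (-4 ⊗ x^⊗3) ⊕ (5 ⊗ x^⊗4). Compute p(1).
p(1) = -1

A tropical monomial a ⊗ x^⊗i evaluates to a + i · x. Evaluating each term at x = 1:
  Term 0 contributes 7 + 0 · 1 = 7
  Term 1 contributes 9 + 1 · 1 = 10
  Term 2 contributes -2 + 2 · 1 = 0
  Term 3 contributes -4 + 3 · 1 = -1
  Term 4 contributes 5 + 4 · 1 = 9
p(1) = ⊕ of these = min[7, 10, 0, -1, 9] = -1.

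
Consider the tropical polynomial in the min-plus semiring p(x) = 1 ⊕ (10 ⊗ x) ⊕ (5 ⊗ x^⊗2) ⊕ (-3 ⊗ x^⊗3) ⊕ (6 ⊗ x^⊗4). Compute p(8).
p(8) = 1

A tropical monomial a ⊗ x^⊗i evaluates to a + i · x. Evaluating each term at x = 8:
  Term 0 contributes 1 + 0 · 8 = 1
  Term 1 contributes 10 + 1 · 8 = 18
  Term 2 contributes 5 + 2 · 8 = 21
  Term 3 contributes -3 + 3 · 8 = 21
  Term 4 contributes 6 + 4 · 8 = 38
p(8) = ⊕ of these = min[1, 18, 21, 21, 38] = 1.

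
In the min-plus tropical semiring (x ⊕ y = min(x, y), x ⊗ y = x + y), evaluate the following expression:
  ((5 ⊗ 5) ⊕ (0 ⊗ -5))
((5 ⊗ 5) ⊕ (0 ⊗ -5)) = -5

Expand innermost to outermost. Recall ⊕ takes the minimum of its arguments and ⊗ takes their sum. Working out the expression ((5 ⊗ 5) ⊕ (0 ⊗ -5)) gives -5.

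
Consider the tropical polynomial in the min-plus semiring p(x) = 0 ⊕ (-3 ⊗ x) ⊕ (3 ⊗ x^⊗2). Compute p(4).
p(4) = 0

A tropical monomial a ⊗ x^⊗i evaluates to a + i · x. Evaluating each term at x = 4:
  Term 0 contributes 0 + 0 · 4 = 0
  Term 1 contributes -3 + 1 · 4 = 1
  Term 2 contributes 3 + 2 · 4 = 11
p(4) = ⊕ of these = min[0, 1, 11] = 0.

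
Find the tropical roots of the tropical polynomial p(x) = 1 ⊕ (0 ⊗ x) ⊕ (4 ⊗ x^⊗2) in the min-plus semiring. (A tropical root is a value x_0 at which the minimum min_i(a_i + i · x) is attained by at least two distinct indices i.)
Roots: {-4, 1}

Each tropical root is a break point of the lower envelope of the lines y = a_i + i · x (there are 3 lines, with slopes 0, 1, ..., 2). Only the lines that attain the minimum somewhere contribute to roots; other lines are dominated. Here the surviving (envelope) indices are i = 2, i = 1, i = 0.
Intersections between consecutive envelope lines give the roots: for adjacent envelope indices i < j the intersection is x = (a_i − a_j) / (j − i). Reading off the sorted break points: {-4, 1}.
Verification: at each break x_0, at least two indices attain the minimum of min_i(a_i + i · x_0).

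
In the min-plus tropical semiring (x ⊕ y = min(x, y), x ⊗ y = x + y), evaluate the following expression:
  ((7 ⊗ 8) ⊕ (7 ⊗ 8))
((7 ⊗ 8) ⊕ (7 ⊗ 8)) = 15

Expand innermost to outermost. Recall ⊕ takes the minimum of its arguments and ⊗ takes their sum. Working out the expression ((7 ⊗ 8) ⊕ (7 ⊗ 8)) gives 15.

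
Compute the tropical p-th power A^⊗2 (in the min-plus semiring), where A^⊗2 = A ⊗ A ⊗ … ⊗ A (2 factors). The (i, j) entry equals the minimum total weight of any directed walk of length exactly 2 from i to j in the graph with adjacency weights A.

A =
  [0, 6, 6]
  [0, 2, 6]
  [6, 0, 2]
A^⊗2 =
  [0, 6, 6]
  [0, 4, 6]
  [0, 2, 4]

Each entry (A^⊗2)_ij equals the minimum over all length-2 walks i = v_0 → v_1 → … → v_2 = j of Σ_t A[v_t][v_{t+1}]. For example, for (i, j) = (0, 2) we minimise over 3 possible intermediate vertex sequences; the minimum is 6, attained along the walk 0 → 0 → 2.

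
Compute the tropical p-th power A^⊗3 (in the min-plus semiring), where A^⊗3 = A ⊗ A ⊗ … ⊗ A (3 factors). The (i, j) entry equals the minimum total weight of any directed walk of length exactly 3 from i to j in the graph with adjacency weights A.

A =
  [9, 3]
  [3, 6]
A^⊗3 =
  [12, 9]
  [9, 12]

Each entry (A^⊗3)_ij equals the minimum over all length-3 walks i = v_0 → v_1 → … → v_3 = j of Σ_t A[v_t][v_{t+1}]. For example, for (i, j) = (0, 1) we minimise over 4 possible intermediate vertex sequences; the minimum is 9, attained along the walk 0 → 1 → 0 → 1.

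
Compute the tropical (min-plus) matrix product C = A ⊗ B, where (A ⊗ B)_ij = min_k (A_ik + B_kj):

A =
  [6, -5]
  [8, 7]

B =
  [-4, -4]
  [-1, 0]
A ⊗ B =
  [-6, -5]
  [4, 4]

Apply the min-plus product entry-by-entry:
  C[0][0] = min over k of (A[0][0] + B[0][0] = 6 + -4 = 2, A[0][1] + B[1][0] = -5 + -1 = -6) = -6 (attained at k = 1)
  C[0][1] = min over k of (A[0][0] + B[0][1] = 6 + -4 = 2, A[0][1] + B[1][1] = -5 + 0 = -5) = -5 (attained at k = 1)
  C[1][0] = min over k of (A[1][0] + B[0][0] = 8 + -4 = 4, A[1][1] + B[1][0] = 7 + -1 = 6) = 4 (attained at k = 0)
  C[1][1] = min over k of (A[1][0] + B[0][1] = 8 + -4 = 4, A[1][1] + B[1][1] = 7 + 0 = 7) = 4 (attained at k = 0)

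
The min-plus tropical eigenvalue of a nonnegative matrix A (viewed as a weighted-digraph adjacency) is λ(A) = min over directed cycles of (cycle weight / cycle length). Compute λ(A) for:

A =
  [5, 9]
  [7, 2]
λ(A) = 2

Enumerate directed cycles and compute their means (weight / length). Sample:
  cycle 0 → 0: weight = 5, length = 1, mean = 5/1 ≈ 5.000
  cycle 1 → 1: weight = 2, length = 1, mean = 2/1 ≈ 2.000
  cycle 0 → 1 → 0: weight = 16, length = 2, mean = 16/2 ≈ 8.000
  cycle 1 → 0 → 1: weight = 16, length = 2, mean = 16/2 ≈ 8.000
Minimum mean = 2.000, attained e.g. along the cycle 1 → 1 with weight 2 and length 1. So λ(A) = 2/1 = 2.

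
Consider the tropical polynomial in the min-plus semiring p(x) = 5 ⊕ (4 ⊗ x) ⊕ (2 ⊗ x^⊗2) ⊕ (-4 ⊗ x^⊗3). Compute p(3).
p(3) = 5

A tropical monomial a ⊗ x^⊗i evaluates to a + i · x. Evaluating each term at x = 3:
  Term 0 contributes 5 + 0 · 3 = 5
  Term 1 contributes 4 + 1 · 3 = 7
  Term 2 contributes 2 + 2 · 3 = 8
  Term 3 contributes -4 + 3 · 3 = 5
p(3) = ⊕ of these = min[5, 7, 8, 5] = 5.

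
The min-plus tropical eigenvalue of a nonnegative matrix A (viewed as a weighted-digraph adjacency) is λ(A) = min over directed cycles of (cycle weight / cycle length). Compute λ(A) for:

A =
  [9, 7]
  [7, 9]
λ(A) = 7

Enumerate directed cycles and compute their means (weight / length). Sample:
  cycle 0 → 0: weight = 9, length = 1, mean = 9/1 ≈ 9.000
  cycle 1 → 1: weight = 9, length = 1, mean = 9/1 ≈ 9.000
  cycle 0 → 1 → 0: weight = 14, length = 2, mean = 14/2 ≈ 7.000
  cycle 1 → 0 → 1: weight = 14, length = 2, mean = 14/2 ≈ 7.000
Minimum mean = 7.000, attained e.g. along the cycle 0 → 1 → 0 with weight 14 and length 2. So λ(A) = 14/2 = 7.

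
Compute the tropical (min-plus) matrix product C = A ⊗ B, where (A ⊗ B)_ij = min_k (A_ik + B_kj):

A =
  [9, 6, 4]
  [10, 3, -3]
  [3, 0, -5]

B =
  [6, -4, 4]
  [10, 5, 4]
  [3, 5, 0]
A ⊗ B =
  [7, 5, 4]
  [0, 2, -3]
  [-2, -1, -5]

Apply the min-plus product entry-by-entry:
  C[0][0] = min over k of (A[0][0] + B[0][0] = 9 + 6 = 15, A[0][1] + B[1][0] = 6 + 10 = 16, A[0][2] + B[2][0] = 4 + 3 = 7) = 7 (attained at k = 2)
  C[0][1] = min over k of (A[0][0] + B[0][1] = 9 + -4 = 5, A[0][1] + B[1][1] = 6 + 5 = 11, A[0][2] + B[2][1] = 4 + 5 = 9) = 5 (attained at k = 0)
  C[0][2] = min over k of (A[0][0] + B[0][2] = 9 + 4 = 13, A[0][1] + B[1][2] = 6 + 4 = 10, A[0][2] + B[2][2] = 4 + 0 = 4) = 4 (attained at k = 2)
  C[1][0] = min over k of (A[1][0] + B[0][0] = 10 + 6 = 16, A[1][1] + B[1][0] = 3 + 10 = 13, A[1][2] + B[2][0] = -3 + 3 = 0) = 0 (attained at k = 2)
  C[1][1] = min over k of (A[1][0] + B[0][1] = 10 + -4 = 6, A[1][1] + B[1][1] = 3 + 5 = 8, A[1][2] + B[2][1] = -3 + 5 = 2) = 2 (attained at k = 2)
  C[1][2] = min over k of (A[1][0] + B[0][2] = 10 + 4 = 14, A[1][1] + B[1][2] = 3 + 4 = 7, A[1][2] + B[2][2] = -3 + 0 = -3) = -3 (attained at k = 2)
  C[2][0] = min over k of (A[2][0] + B[0][0] = 3 + 6 = 9, A[2][1] + B[1][0] = 0 + 10 = 10, A[2][2] + B[2][0] = -5 + 3 = -2) = -2 (attained at k = 2)
  C[2][1] = min over k of (A[2][0] + B[0][1] = 3 + -4 = -1, A[2][1] + B[1][1] = 0 + 5 = 5, A[2][2] + B[2][1] = -5 + 5 = 0) = -1 (attained at k = 0)
  C[2][2] = min over k of (A[2][0] + B[0][2] = 3 + 4 = 7, A[2][1] + B[1][2] = 0 + 4 = 4, A[2][2] + B[2][2] = -5 + 0 = -5) = -5 (attained at k = 2)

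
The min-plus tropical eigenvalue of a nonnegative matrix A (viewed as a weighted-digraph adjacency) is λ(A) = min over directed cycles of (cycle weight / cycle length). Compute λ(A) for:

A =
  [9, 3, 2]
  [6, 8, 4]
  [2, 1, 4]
λ(A) = 2

Enumerate directed cycles and compute their means (weight / length). Sample:
  cycle 0 → 0: weight = 9, length = 1, mean = 9/1 ≈ 9.000
  cycle 1 → 1: weight = 8, length = 1, mean = 8/1 ≈ 8.000
  cycle 2 → 2: weight = 4, length = 1, mean = 4/1 ≈ 4.000
  cycle 0 → 1 → 0: weight = 9, length = 2, mean = 9/2 ≈ 4.500
  cycle 0 → 2 → 0: weight = 4, length = 2, mean = 4/2 ≈ 2.000
  cycle 1 → 0 → 1: weight = 9, length = 2, mean = 9/2 ≈ 4.500
Minimum mean = 2.000, attained e.g. along the cycle 0 → 2 → 0 with weight 4 and length 2. So λ(A) = 4/2 = 2.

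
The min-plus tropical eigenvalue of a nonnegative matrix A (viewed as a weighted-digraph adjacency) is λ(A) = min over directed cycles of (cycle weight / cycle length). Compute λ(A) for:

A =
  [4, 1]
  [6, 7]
λ(A) = 7/2

Enumerate directed cycles and compute their means (weight / length). Sample:
  cycle 0 → 0: weight = 4, length = 1, mean = 4/1 ≈ 4.000
  cycle 1 → 1: weight = 7, length = 1, mean = 7/1 ≈ 7.000
  cycle 0 → 1 → 0: weight = 7, length = 2, mean = 7/2 ≈ 3.500
  cycle 1 → 0 → 1: weight = 7, length = 2, mean = 7/2 ≈ 3.500
Minimum mean = 3.500, attained e.g. along the cycle 0 → 1 → 0 with weight 7 and length 2. So λ(A) = 7/2 = 7/2.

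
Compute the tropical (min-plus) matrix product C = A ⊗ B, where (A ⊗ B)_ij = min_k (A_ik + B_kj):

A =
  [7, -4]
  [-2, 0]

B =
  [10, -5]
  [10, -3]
A ⊗ B =
  [6, -7]
  [8, -7]

Apply the min-plus product entry-by-entry:
  C[0][0] = min over k of (A[0][0] + B[0][0] = 7 + 10 = 17, A[0][1] + B[1][0] = -4 + 10 = 6) = 6 (attained at k = 1)
  C[0][1] = min over k of (A[0][0] + B[0][1] = 7 + -5 = 2, A[0][1] + B[1][1] = -4 + -3 = -7) = -7 (attained at k = 1)
  C[1][0] = min over k of (A[1][0] + B[0][0] = -2 + 10 = 8, A[1][1] + B[1][0] = 0 + 10 = 10) = 8 (attained at k = 0)
  C[1][1] = min over k of (A[1][0] + B[0][1] = -2 + -5 = -7, A[1][1] + B[1][1] = 0 + -3 = -3) = -7 (attained at k = 0)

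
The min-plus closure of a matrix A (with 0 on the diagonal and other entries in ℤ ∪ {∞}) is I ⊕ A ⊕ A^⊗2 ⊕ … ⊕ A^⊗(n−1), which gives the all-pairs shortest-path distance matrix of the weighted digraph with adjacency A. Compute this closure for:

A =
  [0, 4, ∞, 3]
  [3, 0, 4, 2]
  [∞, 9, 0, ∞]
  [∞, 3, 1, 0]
Closure =
  [0, 4, 4, 3]
  [3, 0, 3, 2]
  [12, 9, 0, 11]
  [6, 3, 1, 0]

This is the Floyd-Warshall all-pairs shortest-path computation. For each intermediate vertex k = 0, 1, …, 3, update dist[i][j] ← min(dist[i][j], dist[i][k] + dist[k][j]). The final matrix gives, for each (i, j), the minimum total weight of any directed path from i to j (possibly empty when i = j).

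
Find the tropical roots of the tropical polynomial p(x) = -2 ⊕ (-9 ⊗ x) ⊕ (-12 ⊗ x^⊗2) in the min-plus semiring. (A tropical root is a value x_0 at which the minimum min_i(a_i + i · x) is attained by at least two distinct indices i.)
Roots: {3, 7}

Each tropical root is a break point of the lower envelope of the lines y = a_i + i · x (there are 3 lines, with slopes 0, 1, ..., 2). Only the lines that attain the minimum somewhere contribute to roots; other lines are dominated. Here the surviving (envelope) indices are i = 2, i = 1, i = 0.
Intersections between consecutive envelope lines give the roots: for adjacent envelope indices i < j the intersection is x = (a_i − a_j) / (j − i). Reading off the sorted break points: {3, 7}.
Verification: at each break x_0, at least two indices attain the minimum of min_i(a_i + i · x_0).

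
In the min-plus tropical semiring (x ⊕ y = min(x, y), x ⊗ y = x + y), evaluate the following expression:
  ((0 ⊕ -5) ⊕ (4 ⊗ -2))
((0 ⊕ -5) ⊕ (4 ⊗ -2)) = -5

Expand innermost to outermost. Recall ⊕ takes the minimum of its arguments and ⊗ takes their sum. Working out the expression ((0 ⊕ -5) ⊕ (4 ⊗ -2)) gives -5.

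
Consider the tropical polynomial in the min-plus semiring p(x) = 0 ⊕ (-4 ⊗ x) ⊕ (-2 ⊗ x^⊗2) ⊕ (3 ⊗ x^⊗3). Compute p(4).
p(4) = 0

A tropical monomial a ⊗ x^⊗i evaluates to a + i · x. Evaluating each term at x = 4:
  Term 0 contributes 0 + 0 · 4 = 0
  Term 1 contributes -4 + 1 · 4 = 0
  Term 2 contributes -2 + 2 · 4 = 6
  Term 3 contributes 3 + 3 · 4 = 15
p(4) = ⊕ of these = min[0, 0, 6, 15] = 0.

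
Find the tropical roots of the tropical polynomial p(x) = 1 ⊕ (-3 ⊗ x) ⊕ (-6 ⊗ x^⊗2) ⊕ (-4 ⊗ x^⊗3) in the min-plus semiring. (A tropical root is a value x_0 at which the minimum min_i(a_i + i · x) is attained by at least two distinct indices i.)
Roots: {-2, 3, 4}

Each tropical root is a break point of the lower envelope of the lines y = a_i + i · x (there are 4 lines, with slopes 0, 1, ..., 3). Only the lines that attain the minimum somewhere contribute to roots; other lines are dominated. Here the surviving (envelope) indices are i = 3, i = 2, i = 1, i = 0.
Intersections between consecutive envelope lines give the roots: for adjacent envelope indices i < j the intersection is x = (a_i − a_j) / (j − i). Reading off the sorted break points: {-2, 3, 4}.
Verification: at each break x_0, at least two indices attain the minimum of min_i(a_i + i · x_0).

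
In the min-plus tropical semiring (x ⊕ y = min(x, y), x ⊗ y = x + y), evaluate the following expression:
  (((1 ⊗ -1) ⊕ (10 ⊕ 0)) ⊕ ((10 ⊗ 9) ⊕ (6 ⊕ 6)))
(((1 ⊗ -1) ⊕ (10 ⊕ 0)) ⊕ ((10 ⊗ 9) ⊕ (6 ⊕ 6))) = 0

Expand innermost to outermost. Recall ⊕ takes the minimum of its arguments and ⊗ takes their sum. Working out the expression (((1 ⊗ -1) ⊕ (10 ⊕ 0)) ⊕ ((10 ⊗ 9) ⊕ (6 ⊕ 6))) gives 0.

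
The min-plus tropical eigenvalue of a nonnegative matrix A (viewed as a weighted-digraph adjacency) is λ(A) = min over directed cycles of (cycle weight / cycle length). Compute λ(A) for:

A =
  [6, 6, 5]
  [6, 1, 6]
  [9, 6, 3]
λ(A) = 1

Enumerate directed cycles and compute their means (weight / length). Sample:
  cycle 0 → 0: weight = 6, length = 1, mean = 6/1 ≈ 6.000
  cycle 1 → 1: weight = 1, length = 1, mean = 1/1 ≈ 1.000
  cycle 2 → 2: weight = 3, length = 1, mean = 3/1 ≈ 3.000
  cycle 0 → 1 → 0: weight = 12, length = 2, mean = 12/2 ≈ 6.000
  cycle 0 → 2 → 0: weight = 14, length = 2, mean = 14/2 ≈ 7.000
  cycle 1 → 0 → 1: weight = 12, length = 2, mean = 12/2 ≈ 6.000
Minimum mean = 1.000, attained e.g. along the cycle 1 → 1 with weight 1 and length 1. So λ(A) = 1/1 = 1.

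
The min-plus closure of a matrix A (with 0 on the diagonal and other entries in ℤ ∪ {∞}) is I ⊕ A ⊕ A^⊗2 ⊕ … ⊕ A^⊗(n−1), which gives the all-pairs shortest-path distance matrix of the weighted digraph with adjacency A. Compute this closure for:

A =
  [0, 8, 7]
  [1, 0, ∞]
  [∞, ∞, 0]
Closure =
  [0, 8, 7]
  [1, 0, 8]
  [∞, ∞, 0]

This is the Floyd-Warshall all-pairs shortest-path computation. For each intermediate vertex k = 0, 1, …, 2, update dist[i][j] ← min(dist[i][j], dist[i][k] + dist[k][j]). The final matrix gives, for each (i, j), the minimum total weight of any directed path from i to j (possibly empty when i = j).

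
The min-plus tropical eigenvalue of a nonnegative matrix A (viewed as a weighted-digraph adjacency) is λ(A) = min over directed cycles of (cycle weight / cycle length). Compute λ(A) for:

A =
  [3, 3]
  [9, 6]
λ(A) = 3

Enumerate directed cycles and compute their means (weight / length). Sample:
  cycle 0 → 0: weight = 3, length = 1, mean = 3/1 ≈ 3.000
  cycle 1 → 1: weight = 6, length = 1, mean = 6/1 ≈ 6.000
  cycle 0 → 1 → 0: weight = 12, length = 2, mean = 12/2 ≈ 6.000
  cycle 1 → 0 → 1: weight = 12, length = 2, mean = 12/2 ≈ 6.000
Minimum mean = 3.000, attained e.g. along the cycle 0 → 0 with weight 3 and length 1. So λ(A) = 3/1 = 3.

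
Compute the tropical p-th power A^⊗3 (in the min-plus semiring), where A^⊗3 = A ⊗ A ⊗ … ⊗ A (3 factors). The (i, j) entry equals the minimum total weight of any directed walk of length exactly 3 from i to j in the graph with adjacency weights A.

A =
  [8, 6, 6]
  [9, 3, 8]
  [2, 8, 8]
A^⊗3 =
  [16, 12, 14]
  [13, 9, 14]
  [10, 11, 16]

Each entry (A^⊗3)_ij equals the minimum over all length-3 walks i = v_0 → v_1 → … → v_3 = j of Σ_t A[v_t][v_{t+1}]. For example, for (i, j) = (0, 2) we minimise over 9 possible intermediate vertex sequences; the minimum is 14, attained along the walk 0 → 2 → 0 → 2.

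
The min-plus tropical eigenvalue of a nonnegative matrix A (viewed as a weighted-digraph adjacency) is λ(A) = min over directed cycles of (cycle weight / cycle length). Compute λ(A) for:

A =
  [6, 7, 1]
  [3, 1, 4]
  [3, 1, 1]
λ(A) = 1

Enumerate directed cycles and compute their means (weight / length). Sample:
  cycle 0 → 0: weight = 6, length = 1, mean = 6/1 ≈ 6.000
  cycle 1 → 1: weight = 1, length = 1, mean = 1/1 ≈ 1.000
  cycle 2 → 2: weight = 1, length = 1, mean = 1/1 ≈ 1.000
  cycle 0 → 1 → 0: weight = 10, length = 2, mean = 10/2 ≈ 5.000
  cycle 0 → 2 → 0: weight = 4, length = 2, mean = 4/2 ≈ 2.000
  cycle 1 → 0 → 1: weight = 10, length = 2, mean = 10/2 ≈ 5.000
Minimum mean = 1.000, attained e.g. along the cycle 1 → 1 with weight 1 and length 1. So λ(A) = 1/1 = 1.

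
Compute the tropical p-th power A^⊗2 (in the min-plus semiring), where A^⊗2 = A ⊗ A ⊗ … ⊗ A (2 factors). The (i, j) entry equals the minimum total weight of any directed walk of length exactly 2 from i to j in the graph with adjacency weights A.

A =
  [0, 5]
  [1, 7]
A^⊗2 =
  [0, 5]
  [1, 6]

Each entry (A^⊗2)_ij equals the minimum over all length-2 walks i = v_0 → v_1 → … → v_2 = j of Σ_t A[v_t][v_{t+1}]. For example, for (i, j) = (0, 1) we minimise over 2 possible intermediate vertex sequences; the minimum is 5, attained along the walk 0 → 0 → 1.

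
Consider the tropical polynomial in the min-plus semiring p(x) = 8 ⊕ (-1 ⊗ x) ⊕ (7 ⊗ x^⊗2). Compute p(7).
p(7) = 6

A tropical monomial a ⊗ x^⊗i evaluates to a + i · x. Evaluating each term at x = 7:
  Term 0 contributes 8 + 0 · 7 = 8
  Term 1 contributes -1 + 1 · 7 = 6
  Term 2 contributes 7 + 2 · 7 = 21
p(7) = ⊕ of these = min[8, 6, 21] = 6.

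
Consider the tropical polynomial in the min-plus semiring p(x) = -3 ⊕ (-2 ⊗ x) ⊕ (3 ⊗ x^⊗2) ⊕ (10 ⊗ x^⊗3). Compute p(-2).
p(-2) = -4

A tropical monomial a ⊗ x^⊗i evaluates to a + i · x. Evaluating each term at x = -2:
  Term 0 contributes -3 + 0 · -2 = -3
  Term 1 contributes -2 + 1 · -2 = -4
  Term 2 contributes 3 + 2 · -2 = -1
  Term 3 contributes 10 + 3 · -2 = 4
p(-2) = ⊕ of these = min[-3, -4, -1, 4] = -4.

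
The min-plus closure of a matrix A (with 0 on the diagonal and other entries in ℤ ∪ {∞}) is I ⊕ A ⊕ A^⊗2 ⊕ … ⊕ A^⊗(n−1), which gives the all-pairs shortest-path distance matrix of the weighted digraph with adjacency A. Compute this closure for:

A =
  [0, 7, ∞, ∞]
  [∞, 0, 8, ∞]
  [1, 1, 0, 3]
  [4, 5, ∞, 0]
Closure =
  [0, 7, 15, 18]
  [9, 0, 8, 11]
  [1, 1, 0, 3]
  [4, 5, 13, 0]

This is the Floyd-Warshall all-pairs shortest-path computation. For each intermediate vertex k = 0, 1, …, 3, update dist[i][j] ← min(dist[i][j], dist[i][k] + dist[k][j]). The final matrix gives, for each (i, j), the minimum total weight of any directed path from i to j (possibly empty when i = j).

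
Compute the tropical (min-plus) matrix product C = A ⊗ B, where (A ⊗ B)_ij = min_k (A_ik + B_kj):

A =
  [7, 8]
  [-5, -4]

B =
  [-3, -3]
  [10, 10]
A ⊗ B =
  [4, 4]
  [-8, -8]

Apply the min-plus product entry-by-entry:
  C[0][0] = min over k of (A[0][0] + B[0][0] = 7 + -3 = 4, A[0][1] + B[1][0] = 8 + 10 = 18) = 4 (attained at k = 0)
  C[0][1] = min over k of (A[0][0] + B[0][1] = 7 + -3 = 4, A[0][1] + B[1][1] = 8 + 10 = 18) = 4 (attained at k = 0)
  C[1][0] = min over k of (A[1][0] + B[0][0] = -5 + -3 = -8, A[1][1] + B[1][0] = -4 + 10 = 6) = -8 (attained at k = 0)
  C[1][1] = min over k of (A[1][0] + B[0][1] = -5 + -3 = -8, A[1][1] + B[1][1] = -4 + 10 = 6) = -8 (attained at k = 0)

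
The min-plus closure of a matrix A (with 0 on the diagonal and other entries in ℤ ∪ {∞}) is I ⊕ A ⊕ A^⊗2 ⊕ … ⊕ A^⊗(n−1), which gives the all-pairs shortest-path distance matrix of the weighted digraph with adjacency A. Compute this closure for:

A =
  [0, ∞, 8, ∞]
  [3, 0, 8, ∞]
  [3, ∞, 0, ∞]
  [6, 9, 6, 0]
Closure =
  [0, ∞, 8, ∞]
  [3, 0, 8, ∞]
  [3, ∞, 0, ∞]
  [6, 9, 6, 0]

This is the Floyd-Warshall all-pairs shortest-path computation. For each intermediate vertex k = 0, 1, …, 3, update dist[i][j] ← min(dist[i][j], dist[i][k] + dist[k][j]). The final matrix gives, for each (i, j), the minimum total weight of any directed path from i to j (possibly empty when i = j).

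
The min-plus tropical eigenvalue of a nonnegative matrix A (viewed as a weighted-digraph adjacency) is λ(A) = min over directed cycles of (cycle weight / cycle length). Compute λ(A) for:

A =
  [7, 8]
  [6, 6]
λ(A) = 6

Enumerate directed cycles and compute their means (weight / length). Sample:
  cycle 0 → 0: weight = 7, length = 1, mean = 7/1 ≈ 7.000
  cycle 1 → 1: weight = 6, length = 1, mean = 6/1 ≈ 6.000
  cycle 0 → 1 → 0: weight = 14, length = 2, mean = 14/2 ≈ 7.000
  cycle 1 → 0 → 1: weight = 14, length = 2, mean = 14/2 ≈ 7.000
Minimum mean = 6.000, attained e.g. along the cycle 1 → 1 with weight 6 and length 1. So λ(A) = 6/1 = 6.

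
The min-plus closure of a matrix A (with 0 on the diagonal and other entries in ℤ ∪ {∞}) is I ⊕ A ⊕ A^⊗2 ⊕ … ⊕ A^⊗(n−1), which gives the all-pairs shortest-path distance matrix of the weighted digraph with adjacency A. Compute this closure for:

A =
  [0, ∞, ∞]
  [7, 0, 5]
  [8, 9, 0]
Closure =
  [0, ∞, ∞]
  [7, 0, 5]
  [8, 9, 0]

This is the Floyd-Warshall all-pairs shortest-path computation. For each intermediate vertex k = 0, 1, …, 2, update dist[i][j] ← min(dist[i][j], dist[i][k] + dist[k][j]). The final matrix gives, for each (i, j), the minimum total weight of any directed path from i to j (possibly empty when i = j).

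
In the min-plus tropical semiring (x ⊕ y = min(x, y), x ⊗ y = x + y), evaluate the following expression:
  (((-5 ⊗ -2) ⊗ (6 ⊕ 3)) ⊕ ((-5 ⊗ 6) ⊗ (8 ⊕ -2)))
(((-5 ⊗ -2) ⊗ (6 ⊕ 3)) ⊕ ((-5 ⊗ 6) ⊗ (8 ⊕ -2))) = -4

Expand innermost to outermost. Recall ⊕ takes the minimum of its arguments and ⊗ takes their sum. Working out the expression (((-5 ⊗ -2) ⊗ (6 ⊕ 3)) ⊕ ((-5 ⊗ 6) ⊗ (8 ⊕ -2))) gives -4.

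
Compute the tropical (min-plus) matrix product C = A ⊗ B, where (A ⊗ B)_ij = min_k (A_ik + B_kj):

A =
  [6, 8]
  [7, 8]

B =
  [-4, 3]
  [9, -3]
A ⊗ B =
  [2, 5]
  [3, 5]

Apply the min-plus product entry-by-entry:
  C[0][0] = min over k of (A[0][0] + B[0][0] = 6 + -4 = 2, A[0][1] + B[1][0] = 8 + 9 = 17) = 2 (attained at k = 0)
  C[0][1] = min over k of (A[0][0] + B[0][1] = 6 + 3 = 9, A[0][1] + B[1][1] = 8 + -3 = 5) = 5 (attained at k = 1)
  C[1][0] = min over k of (A[1][0] + B[0][0] = 7 + -4 = 3, A[1][1] + B[1][0] = 8 + 9 = 17) = 3 (attained at k = 0)
  C[1][1] = min over k of (A[1][0] + B[0][1] = 7 + 3 = 10, A[1][1] + B[1][1] = 8 + -3 = 5) = 5 (attained at k = 1)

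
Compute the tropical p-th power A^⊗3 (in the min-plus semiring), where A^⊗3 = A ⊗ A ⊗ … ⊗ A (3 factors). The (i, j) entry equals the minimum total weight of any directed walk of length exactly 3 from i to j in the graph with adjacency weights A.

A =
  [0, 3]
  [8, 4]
A^⊗3 =
  [0, 3]
  [8, 11]

Each entry (A^⊗3)_ij equals the minimum over all length-3 walks i = v_0 → v_1 → … → v_3 = j of Σ_t A[v_t][v_{t+1}]. For example, for (i, j) = (0, 1) we minimise over 4 possible intermediate vertex sequences; the minimum is 3, attained along the walk 0 → 0 → 0 → 1.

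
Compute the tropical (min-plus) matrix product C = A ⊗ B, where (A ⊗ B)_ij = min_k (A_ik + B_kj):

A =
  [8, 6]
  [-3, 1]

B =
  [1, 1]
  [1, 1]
A ⊗ B =
  [7, 7]
  [-2, -2]

Apply the min-plus product entry-by-entry:
  C[0][0] = min over k of (A[0][0] + B[0][0] = 8 + 1 = 9, A[0][1] + B[1][0] = 6 + 1 = 7) = 7 (attained at k = 1)
  C[0][1] = min over k of (A[0][0] + B[0][1] = 8 + 1 = 9, A[0][1] + B[1][1] = 6 + 1 = 7) = 7 (attained at k = 1)
  C[1][0] = min over k of (A[1][0] + B[0][0] = -3 + 1 = -2, A[1][1] + B[1][0] = 1 + 1 = 2) = -2 (attained at k = 0)
  C[1][1] = min over k of (A[1][0] + B[0][1] = -3 + 1 = -2, A[1][1] + B[1][1] = 1 + 1 = 2) = -2 (attained at k = 0)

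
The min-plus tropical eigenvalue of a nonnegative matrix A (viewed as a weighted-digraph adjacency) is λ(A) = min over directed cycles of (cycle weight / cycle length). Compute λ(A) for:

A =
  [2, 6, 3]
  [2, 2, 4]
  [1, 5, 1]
λ(A) = 1

Enumerate directed cycles and compute their means (weight / length). Sample:
  cycle 0 → 0: weight = 2, length = 1, mean = 2/1 ≈ 2.000
  cycle 1 → 1: weight = 2, length = 1, mean = 2/1 ≈ 2.000
  cycle 2 → 2: weight = 1, length = 1, mean = 1/1 ≈ 1.000
  cycle 0 → 1 → 0: weight = 8, length = 2, mean = 8/2 ≈ 4.000
  cycle 0 → 2 → 0: weight = 4, length = 2, mean = 4/2 ≈ 2.000
  cycle 1 → 0 → 1: weight = 8, length = 2, mean = 8/2 ≈ 4.000
Minimum mean = 1.000, attained e.g. along the cycle 2 → 2 with weight 1 and length 1. So λ(A) = 1/1 = 1.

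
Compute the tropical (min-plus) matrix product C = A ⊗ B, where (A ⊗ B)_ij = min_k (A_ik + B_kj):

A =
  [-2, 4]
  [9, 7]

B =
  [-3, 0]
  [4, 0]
A ⊗ B =
  [-5, -2]
  [6, 7]

Apply the min-plus product entry-by-entry:
  C[0][0] = min over k of (A[0][0] + B[0][0] = -2 + -3 = -5, A[0][1] + B[1][0] = 4 + 4 = 8) = -5 (attained at k = 0)
  C[0][1] = min over k of (A[0][0] + B[0][1] = -2 + 0 = -2, A[0][1] + B[1][1] = 4 + 0 = 4) = -2 (attained at k = 0)
  C[1][0] = min over k of (A[1][0] + B[0][0] = 9 + -3 = 6, A[1][1] + B[1][0] = 7 + 4 = 11) = 6 (attained at k = 0)
  C[1][1] = min over k of (A[1][0] + B[0][1] = 9 + 0 = 9, A[1][1] + B[1][1] = 7 + 0 = 7) = 7 (attained at k = 1)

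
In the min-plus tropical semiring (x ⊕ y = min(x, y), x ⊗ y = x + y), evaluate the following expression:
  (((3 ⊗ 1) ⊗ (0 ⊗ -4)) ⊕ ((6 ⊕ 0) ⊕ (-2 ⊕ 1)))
(((3 ⊗ 1) ⊗ (0 ⊗ -4)) ⊕ ((6 ⊕ 0) ⊕ (-2 ⊕ 1))) = -2

Expand innermost to outermost. Recall ⊕ takes the minimum of its arguments and ⊗ takes their sum. Working out the expression (((3 ⊗ 1) ⊗ (0 ⊗ -4)) ⊕ ((6 ⊕ 0) ⊕ (-2 ⊕ 1))) gives -2.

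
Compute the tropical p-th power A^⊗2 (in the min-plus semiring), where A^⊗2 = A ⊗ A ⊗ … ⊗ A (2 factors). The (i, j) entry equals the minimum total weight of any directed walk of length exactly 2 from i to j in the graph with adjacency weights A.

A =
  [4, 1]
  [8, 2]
A^⊗2 =
  [8, 3]
  [10, 4]

Each entry (A^⊗2)_ij equals the minimum over all length-2 walks i = v_0 → v_1 → … → v_2 = j of Σ_t A[v_t][v_{t+1}]. For example, for (i, j) = (0, 1) we minimise over 2 possible intermediate vertex sequences; the minimum is 3, attained along the walk 0 → 1 → 1.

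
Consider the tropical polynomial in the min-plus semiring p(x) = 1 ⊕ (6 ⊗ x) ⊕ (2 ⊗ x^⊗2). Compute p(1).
p(1) = 1

A tropical monomial a ⊗ x^⊗i evaluates to a + i · x. Evaluating each term at x = 1:
  Term 0 contributes 1 + 0 · 1 = 1
  Term 1 contributes 6 + 1 · 1 = 7
  Term 2 contributes 2 + 2 · 1 = 4
p(1) = ⊕ of these = min[1, 7, 4] = 1.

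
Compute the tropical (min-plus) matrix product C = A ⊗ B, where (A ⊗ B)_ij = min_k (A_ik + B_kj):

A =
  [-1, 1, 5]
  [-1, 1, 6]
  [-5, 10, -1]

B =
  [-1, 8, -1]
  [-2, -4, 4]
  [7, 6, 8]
A ⊗ B =
  [-2, -3, -2]
  [-2, -3, -2]
  [-6, 3, -6]

Apply the min-plus product entry-by-entry:
  C[0][0] = min over k of (A[0][0] + B[0][0] = -1 + -1 = -2, A[0][1] + B[1][0] = 1 + -2 = -1, A[0][2] + B[2][0] = 5 + 7 = 12) = -2 (attained at k = 0)
  C[0][1] = min over k of (A[0][0] + B[0][1] = -1 + 8 = 7, A[0][1] + B[1][1] = 1 + -4 = -3, A[0][2] + B[2][1] = 5 + 6 = 11) = -3 (attained at k = 1)
  C[0][2] = min over k of (A[0][0] + B[0][2] = -1 + -1 = -2, A[0][1] + B[1][2] = 1 + 4 = 5, A[0][2] + B[2][2] = 5 + 8 = 13) = -2 (attained at k = 0)
  C[1][0] = min over k of (A[1][0] + B[0][0] = -1 + -1 = -2, A[1][1] + B[1][0] = 1 + -2 = -1, A[1][2] + B[2][0] = 6 + 7 = 13) = -2 (attained at k = 0)
  C[1][1] = min over k of (A[1][0] + B[0][1] = -1 + 8 = 7, A[1][1] + B[1][1] = 1 + -4 = -3, A[1][2] + B[2][1] = 6 + 6 = 12) = -3 (attained at k = 1)
  C[1][2] = min over k of (A[1][0] + B[0][2] = -1 + -1 = -2, A[1][1] + B[1][2] = 1 + 4 = 5, A[1][2] + B[2][2] = 6 + 8 = 14) = -2 (attained at k = 0)
  C[2][0] = min over k of (A[2][0] + B[0][0] = -5 + -1 = -6, A[2][1] + B[1][0] = 10 + -2 = 8, A[2][2] + B[2][0] = -1 + 7 = 6) = -6 (attained at k = 0)
  C[2][1] = min over k of (A[2][0] + B[0][1] = -5 + 8 = 3, A[2][1] + B[1][1] = 10 + -4 = 6, A[2][2] + B[2][1] = -1 + 6 = 5) = 3 (attained at k = 0)
  C[2][2] = min over k of (A[2][0] + B[0][2] = -5 + -1 = -6, A[2][1] + B[1][2] = 10 + 4 = 14, A[2][2] + B[2][2] = -1 + 8 = 7) = -6 (attained at k = 0)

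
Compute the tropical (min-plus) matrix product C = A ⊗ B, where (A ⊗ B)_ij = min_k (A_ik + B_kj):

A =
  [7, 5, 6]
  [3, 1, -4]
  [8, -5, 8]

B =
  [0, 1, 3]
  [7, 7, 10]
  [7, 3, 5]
A ⊗ B =
  [7, 8, 10]
  [3, -1, 1]
  [2, 2, 5]

Apply the min-plus product entry-by-entry:
  C[0][0] = min over k of (A[0][0] + B[0][0] = 7 + 0 = 7, A[0][1] + B[1][0] = 5 + 7 = 12, A[0][2] + B[2][0] = 6 + 7 = 13) = 7 (attained at k = 0)
  C[0][1] = min over k of (A[0][0] + B[0][1] = 7 + 1 = 8, A[0][1] + B[1][1] = 5 + 7 = 12, A[0][2] + B[2][1] = 6 + 3 = 9) = 8 (attained at k = 0)
  C[0][2] = min over k of (A[0][0] + B[0][2] = 7 + 3 = 10, A[0][1] + B[1][2] = 5 + 10 = 15, A[0][2] + B[2][2] = 6 + 5 = 11) = 10 (attained at k = 0)
  C[1][0] = min over k of (A[1][0] + B[0][0] = 3 + 0 = 3, A[1][1] + B[1][0] = 1 + 7 = 8, A[1][2] + B[2][0] = -4 + 7 = 3) = 3 (attained at k = 0)
  C[1][1] = min over k of (A[1][0] + B[0][1] = 3 + 1 = 4, A[1][1] + B[1][1] = 1 + 7 = 8, A[1][2] + B[2][1] = -4 + 3 = -1) = -1 (attained at k = 2)
  C[1][2] = min over k of (A[1][0] + B[0][2] = 3 + 3 = 6, A[1][1] + B[1][2] = 1 + 10 = 11, A[1][2] + B[2][2] = -4 + 5 = 1) = 1 (attained at k = 2)
  C[2][0] = min over k of (A[2][0] + B[0][0] = 8 + 0 = 8, A[2][1] + B[1][0] = -5 + 7 = 2, A[2][2] + B[2][0] = 8 + 7 = 15) = 2 (attained at k = 1)
  C[2][1] = min over k of (A[2][0] + B[0][1] = 8 + 1 = 9, A[2][1] + B[1][1] = -5 + 7 = 2, A[2][2] + B[2][1] = 8 + 3 = 11) = 2 (attained at k = 1)
  C[2][2] = min over k of (A[2][0] + B[0][2] = 8 + 3 = 11, A[2][1] + B[1][2] = -5 + 10 = 5, A[2][2] + B[2][2] = 8 + 5 = 13) = 5 (attained at k = 1)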